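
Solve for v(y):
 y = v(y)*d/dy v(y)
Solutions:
 v(y) = -sqrt(C1 + y^2)
 v(y) = sqrt(C1 + y^2)


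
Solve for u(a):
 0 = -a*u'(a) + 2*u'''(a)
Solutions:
 u(a) = C1 + Integral(C2*airyai(2^(2/3)*a/2) + C3*airybi(2^(2/3)*a/2), a)


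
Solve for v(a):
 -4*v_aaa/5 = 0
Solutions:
 v(a) = C1 + C2*a + C3*a^2


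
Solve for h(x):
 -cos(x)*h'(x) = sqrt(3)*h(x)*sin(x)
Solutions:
 h(x) = C1*cos(x)^(sqrt(3))


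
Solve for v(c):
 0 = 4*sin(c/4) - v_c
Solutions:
 v(c) = C1 - 16*cos(c/4)


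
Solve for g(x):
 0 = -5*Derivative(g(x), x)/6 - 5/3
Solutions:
 g(x) = C1 - 2*x


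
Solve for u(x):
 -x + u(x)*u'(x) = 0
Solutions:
 u(x) = -sqrt(C1 + x^2)
 u(x) = sqrt(C1 + x^2)


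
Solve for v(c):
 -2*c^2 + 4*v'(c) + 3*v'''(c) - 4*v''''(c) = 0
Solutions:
 v(c) = C1 + C2*exp(c*(-(8*sqrt(17) + 33)^(1/3) - 1/(8*sqrt(17) + 33)^(1/3) + 2)/8)*sin(sqrt(3)*c*(-(8*sqrt(17) + 33)^(1/3) + (8*sqrt(17) + 33)^(-1/3))/8) + C3*exp(c*(-(8*sqrt(17) + 33)^(1/3) - 1/(8*sqrt(17) + 33)^(1/3) + 2)/8)*cos(sqrt(3)*c*(-(8*sqrt(17) + 33)^(1/3) + (8*sqrt(17) + 33)^(-1/3))/8) + C4*exp(c*((8*sqrt(17) + 33)^(-1/3) + 1 + (8*sqrt(17) + 33)^(1/3))/4) + c^3/6 - 3*c/4


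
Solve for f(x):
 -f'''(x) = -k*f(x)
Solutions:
 f(x) = C1*exp(k^(1/3)*x) + C2*exp(k^(1/3)*x*(-1 + sqrt(3)*I)/2) + C3*exp(-k^(1/3)*x*(1 + sqrt(3)*I)/2)


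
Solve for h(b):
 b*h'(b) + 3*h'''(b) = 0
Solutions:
 h(b) = C1 + Integral(C2*airyai(-3^(2/3)*b/3) + C3*airybi(-3^(2/3)*b/3), b)


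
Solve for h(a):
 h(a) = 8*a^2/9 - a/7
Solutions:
 h(a) = a*(56*a - 9)/63


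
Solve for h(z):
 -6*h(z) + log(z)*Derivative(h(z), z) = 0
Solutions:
 h(z) = C1*exp(6*li(z))


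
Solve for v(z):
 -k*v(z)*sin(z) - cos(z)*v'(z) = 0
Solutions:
 v(z) = C1*exp(k*log(cos(z)))


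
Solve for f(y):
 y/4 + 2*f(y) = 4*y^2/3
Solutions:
 f(y) = y*(16*y - 3)/24


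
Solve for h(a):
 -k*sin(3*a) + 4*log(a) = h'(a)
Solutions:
 h(a) = C1 + 4*a*log(a) - 4*a + k*cos(3*a)/3


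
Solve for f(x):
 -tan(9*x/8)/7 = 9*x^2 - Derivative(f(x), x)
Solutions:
 f(x) = C1 + 3*x^3 - 8*log(cos(9*x/8))/63


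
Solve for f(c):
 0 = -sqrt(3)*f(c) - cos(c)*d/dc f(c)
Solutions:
 f(c) = C1*(sin(c) - 1)^(sqrt(3)/2)/(sin(c) + 1)^(sqrt(3)/2)


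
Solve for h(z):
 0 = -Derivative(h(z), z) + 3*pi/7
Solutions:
 h(z) = C1 + 3*pi*z/7


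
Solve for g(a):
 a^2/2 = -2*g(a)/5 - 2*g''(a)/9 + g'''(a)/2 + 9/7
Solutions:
 g(a) = C1*exp(a*(-2^(1/3)*5^(2/3)*(81*sqrt(60009) + 19843)^(1/3) - 40*2^(2/3)*5^(1/3)/(81*sqrt(60009) + 19843)^(1/3) + 40)/270)*sin(10^(1/3)*sqrt(3)*a*(-5^(1/3)*(81*sqrt(60009) + 19843)^(1/3) + 40*2^(1/3)/(81*sqrt(60009) + 19843)^(1/3))/270) + C2*exp(a*(-2^(1/3)*5^(2/3)*(81*sqrt(60009) + 19843)^(1/3) - 40*2^(2/3)*5^(1/3)/(81*sqrt(60009) + 19843)^(1/3) + 40)/270)*cos(10^(1/3)*sqrt(3)*a*(-5^(1/3)*(81*sqrt(60009) + 19843)^(1/3) + 40*2^(1/3)/(81*sqrt(60009) + 19843)^(1/3))/270) + C3*exp(a*(40*2^(2/3)*5^(1/3)/(81*sqrt(60009) + 19843)^(1/3) + 20 + 2^(1/3)*5^(2/3)*(81*sqrt(60009) + 19843)^(1/3))/135) - 5*a^2/4 + 290/63


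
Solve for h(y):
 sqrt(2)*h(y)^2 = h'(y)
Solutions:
 h(y) = -1/(C1 + sqrt(2)*y)


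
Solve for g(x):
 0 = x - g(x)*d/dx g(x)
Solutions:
 g(x) = -sqrt(C1 + x^2)
 g(x) = sqrt(C1 + x^2)


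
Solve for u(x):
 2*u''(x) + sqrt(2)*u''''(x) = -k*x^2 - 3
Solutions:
 u(x) = C1 + C2*x + C3*sin(2^(1/4)*x) + C4*cos(2^(1/4)*x) - k*x^4/24 + x^2*(sqrt(2)*k - 3)/4


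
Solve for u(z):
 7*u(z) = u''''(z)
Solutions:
 u(z) = C1*exp(-7^(1/4)*z) + C2*exp(7^(1/4)*z) + C3*sin(7^(1/4)*z) + C4*cos(7^(1/4)*z)


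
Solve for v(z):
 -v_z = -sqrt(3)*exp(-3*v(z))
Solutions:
 v(z) = log(C1 + 3*sqrt(3)*z)/3
 v(z) = log((-3^(1/3) - 3^(5/6)*I)*(C1 + sqrt(3)*z)^(1/3)/2)
 v(z) = log((-3^(1/3) + 3^(5/6)*I)*(C1 + sqrt(3)*z)^(1/3)/2)


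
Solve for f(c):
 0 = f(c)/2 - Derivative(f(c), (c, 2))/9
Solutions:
 f(c) = C1*exp(-3*sqrt(2)*c/2) + C2*exp(3*sqrt(2)*c/2)


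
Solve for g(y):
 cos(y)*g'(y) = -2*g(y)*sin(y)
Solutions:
 g(y) = C1*cos(y)^2


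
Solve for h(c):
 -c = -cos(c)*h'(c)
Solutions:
 h(c) = C1 + Integral(c/cos(c), c)


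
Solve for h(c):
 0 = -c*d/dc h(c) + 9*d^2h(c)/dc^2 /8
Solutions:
 h(c) = C1 + C2*erfi(2*c/3)


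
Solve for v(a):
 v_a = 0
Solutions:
 v(a) = C1


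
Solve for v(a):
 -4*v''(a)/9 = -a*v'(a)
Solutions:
 v(a) = C1 + C2*erfi(3*sqrt(2)*a/4)


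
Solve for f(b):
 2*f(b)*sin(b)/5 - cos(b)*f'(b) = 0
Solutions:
 f(b) = C1/cos(b)^(2/5)


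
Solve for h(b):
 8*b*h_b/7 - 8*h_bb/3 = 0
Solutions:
 h(b) = C1 + C2*erfi(sqrt(42)*b/14)


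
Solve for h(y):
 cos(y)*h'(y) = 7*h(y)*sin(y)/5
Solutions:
 h(y) = C1/cos(y)^(7/5)


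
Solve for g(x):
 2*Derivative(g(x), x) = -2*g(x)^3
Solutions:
 g(x) = -sqrt(2)*sqrt(-1/(C1 - x))/2
 g(x) = sqrt(2)*sqrt(-1/(C1 - x))/2


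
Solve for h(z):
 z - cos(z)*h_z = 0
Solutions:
 h(z) = C1 + Integral(z/cos(z), z)


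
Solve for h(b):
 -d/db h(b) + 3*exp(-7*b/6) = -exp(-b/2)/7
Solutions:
 h(b) = C1 - 2*exp(-b/2)/7 - 18*exp(-7*b/6)/7


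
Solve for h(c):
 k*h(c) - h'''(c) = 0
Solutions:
 h(c) = C1*exp(c*k^(1/3)) + C2*exp(c*k^(1/3)*(-1 + sqrt(3)*I)/2) + C3*exp(-c*k^(1/3)*(1 + sqrt(3)*I)/2)


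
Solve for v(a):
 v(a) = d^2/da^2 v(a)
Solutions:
 v(a) = C1*exp(-a) + C2*exp(a)


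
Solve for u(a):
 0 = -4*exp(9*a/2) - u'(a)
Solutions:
 u(a) = C1 - 8*exp(9*a/2)/9


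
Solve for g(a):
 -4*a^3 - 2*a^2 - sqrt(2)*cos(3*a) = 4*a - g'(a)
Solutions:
 g(a) = C1 + a^4 + 2*a^3/3 + 2*a^2 + sqrt(2)*sin(3*a)/3


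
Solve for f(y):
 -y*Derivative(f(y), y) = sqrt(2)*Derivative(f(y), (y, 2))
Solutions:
 f(y) = C1 + C2*erf(2^(1/4)*y/2)


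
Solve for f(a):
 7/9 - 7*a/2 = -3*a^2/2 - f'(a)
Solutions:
 f(a) = C1 - a^3/2 + 7*a^2/4 - 7*a/9


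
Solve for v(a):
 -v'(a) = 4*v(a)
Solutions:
 v(a) = C1*exp(-4*a)


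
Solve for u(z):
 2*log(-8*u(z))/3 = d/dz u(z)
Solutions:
 -3*Integral(1/(log(-_y) + 3*log(2)), (_y, u(z)))/2 = C1 - z


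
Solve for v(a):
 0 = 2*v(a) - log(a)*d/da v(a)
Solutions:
 v(a) = C1*exp(2*li(a))


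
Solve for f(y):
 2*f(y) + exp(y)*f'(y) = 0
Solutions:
 f(y) = C1*exp(2*exp(-y))


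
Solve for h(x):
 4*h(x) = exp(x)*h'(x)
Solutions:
 h(x) = C1*exp(-4*exp(-x))


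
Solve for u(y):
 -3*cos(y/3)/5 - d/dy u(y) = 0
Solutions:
 u(y) = C1 - 9*sin(y/3)/5


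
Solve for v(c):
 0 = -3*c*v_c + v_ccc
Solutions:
 v(c) = C1 + Integral(C2*airyai(3^(1/3)*c) + C3*airybi(3^(1/3)*c), c)


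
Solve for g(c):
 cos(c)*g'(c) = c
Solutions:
 g(c) = C1 + Integral(c/cos(c), c)


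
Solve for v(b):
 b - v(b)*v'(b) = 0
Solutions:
 v(b) = -sqrt(C1 + b^2)
 v(b) = sqrt(C1 + b^2)


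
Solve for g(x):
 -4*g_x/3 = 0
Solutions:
 g(x) = C1


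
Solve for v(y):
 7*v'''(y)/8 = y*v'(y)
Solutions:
 v(y) = C1 + Integral(C2*airyai(2*7^(2/3)*y/7) + C3*airybi(2*7^(2/3)*y/7), y)


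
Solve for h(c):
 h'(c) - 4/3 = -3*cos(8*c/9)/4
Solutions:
 h(c) = C1 + 4*c/3 - 27*sin(8*c/9)/32


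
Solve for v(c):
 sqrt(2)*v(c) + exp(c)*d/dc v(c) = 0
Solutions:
 v(c) = C1*exp(sqrt(2)*exp(-c))


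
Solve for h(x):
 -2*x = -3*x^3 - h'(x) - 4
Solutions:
 h(x) = C1 - 3*x^4/4 + x^2 - 4*x


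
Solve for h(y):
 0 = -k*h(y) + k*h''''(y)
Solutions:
 h(y) = C1*exp(-y) + C2*exp(y) + C3*sin(y) + C4*cos(y)


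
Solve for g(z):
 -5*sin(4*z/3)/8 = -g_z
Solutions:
 g(z) = C1 - 15*cos(4*z/3)/32


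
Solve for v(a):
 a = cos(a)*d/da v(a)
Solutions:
 v(a) = C1 + Integral(a/cos(a), a)


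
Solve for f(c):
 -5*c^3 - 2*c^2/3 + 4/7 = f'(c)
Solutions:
 f(c) = C1 - 5*c^4/4 - 2*c^3/9 + 4*c/7


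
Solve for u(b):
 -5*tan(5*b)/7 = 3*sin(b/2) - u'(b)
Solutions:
 u(b) = C1 - log(cos(5*b))/7 - 6*cos(b/2)


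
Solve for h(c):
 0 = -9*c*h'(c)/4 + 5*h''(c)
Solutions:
 h(c) = C1 + C2*erfi(3*sqrt(10)*c/20)


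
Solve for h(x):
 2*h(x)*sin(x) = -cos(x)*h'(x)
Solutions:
 h(x) = C1*cos(x)^2


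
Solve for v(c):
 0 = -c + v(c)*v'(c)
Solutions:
 v(c) = -sqrt(C1 + c^2)
 v(c) = sqrt(C1 + c^2)


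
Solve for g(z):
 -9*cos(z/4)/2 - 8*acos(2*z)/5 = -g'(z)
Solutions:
 g(z) = C1 + 8*z*acos(2*z)/5 - 4*sqrt(1 - 4*z^2)/5 + 18*sin(z/4)


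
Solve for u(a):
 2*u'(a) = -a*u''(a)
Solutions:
 u(a) = C1 + C2/a


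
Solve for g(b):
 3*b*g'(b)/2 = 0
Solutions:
 g(b) = C1


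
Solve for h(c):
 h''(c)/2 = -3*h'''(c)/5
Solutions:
 h(c) = C1 + C2*c + C3*exp(-5*c/6)


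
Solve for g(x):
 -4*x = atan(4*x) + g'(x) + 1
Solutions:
 g(x) = C1 - 2*x^2 - x*atan(4*x) - x + log(16*x^2 + 1)/8


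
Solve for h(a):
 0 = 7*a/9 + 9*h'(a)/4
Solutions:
 h(a) = C1 - 14*a^2/81


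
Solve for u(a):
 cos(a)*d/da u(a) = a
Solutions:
 u(a) = C1 + Integral(a/cos(a), a)


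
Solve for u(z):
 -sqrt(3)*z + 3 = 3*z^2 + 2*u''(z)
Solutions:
 u(z) = C1 + C2*z - z^4/8 - sqrt(3)*z^3/12 + 3*z^2/4


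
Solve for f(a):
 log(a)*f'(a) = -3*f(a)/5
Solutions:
 f(a) = C1*exp(-3*li(a)/5)


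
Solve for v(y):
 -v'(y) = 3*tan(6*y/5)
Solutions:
 v(y) = C1 + 5*log(cos(6*y/5))/2


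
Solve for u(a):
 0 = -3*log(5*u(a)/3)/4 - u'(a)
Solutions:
 -4*Integral(1/(-log(_y) - log(5) + log(3)), (_y, u(a)))/3 = C1 - a


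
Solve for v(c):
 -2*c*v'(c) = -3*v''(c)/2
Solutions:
 v(c) = C1 + C2*erfi(sqrt(6)*c/3)


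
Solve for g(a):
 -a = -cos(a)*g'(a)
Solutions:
 g(a) = C1 + Integral(a/cos(a), a)


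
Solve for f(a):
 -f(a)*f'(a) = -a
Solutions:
 f(a) = -sqrt(C1 + a^2)
 f(a) = sqrt(C1 + a^2)


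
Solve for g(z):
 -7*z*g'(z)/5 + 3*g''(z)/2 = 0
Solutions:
 g(z) = C1 + C2*erfi(sqrt(105)*z/15)


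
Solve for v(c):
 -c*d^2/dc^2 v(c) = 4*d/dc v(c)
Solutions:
 v(c) = C1 + C2/c^3


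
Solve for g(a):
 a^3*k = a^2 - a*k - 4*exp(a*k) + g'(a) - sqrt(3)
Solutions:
 g(a) = C1 + a^4*k/4 - a^3/3 + a^2*k/2 + sqrt(3)*a + 4*exp(a*k)/k


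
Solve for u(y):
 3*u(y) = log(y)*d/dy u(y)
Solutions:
 u(y) = C1*exp(3*li(y))


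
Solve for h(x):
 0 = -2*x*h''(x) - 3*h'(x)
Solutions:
 h(x) = C1 + C2/sqrt(x)


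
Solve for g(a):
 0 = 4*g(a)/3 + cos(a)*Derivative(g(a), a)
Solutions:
 g(a) = C1*(sin(a) - 1)^(2/3)/(sin(a) + 1)^(2/3)


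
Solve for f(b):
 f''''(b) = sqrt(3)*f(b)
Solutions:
 f(b) = C1*exp(-3^(1/8)*b) + C2*exp(3^(1/8)*b) + C3*sin(3^(1/8)*b) + C4*cos(3^(1/8)*b)


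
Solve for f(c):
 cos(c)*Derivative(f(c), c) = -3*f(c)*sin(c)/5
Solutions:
 f(c) = C1*cos(c)^(3/5)


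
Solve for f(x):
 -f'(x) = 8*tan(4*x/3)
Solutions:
 f(x) = C1 + 6*log(cos(4*x/3))


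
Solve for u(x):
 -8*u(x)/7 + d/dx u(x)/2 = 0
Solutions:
 u(x) = C1*exp(16*x/7)


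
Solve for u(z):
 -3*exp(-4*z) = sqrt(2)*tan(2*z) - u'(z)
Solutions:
 u(z) = C1 + sqrt(2)*log(tan(2*z)^2 + 1)/4 - 3*exp(-4*z)/4


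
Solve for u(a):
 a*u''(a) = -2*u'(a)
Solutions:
 u(a) = C1 + C2/a


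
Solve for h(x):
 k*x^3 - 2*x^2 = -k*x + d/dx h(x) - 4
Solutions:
 h(x) = C1 + k*x^4/4 + k*x^2/2 - 2*x^3/3 + 4*x


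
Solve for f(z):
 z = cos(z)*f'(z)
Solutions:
 f(z) = C1 + Integral(z/cos(z), z)


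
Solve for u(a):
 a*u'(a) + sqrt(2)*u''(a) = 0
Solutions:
 u(a) = C1 + C2*erf(2^(1/4)*a/2)


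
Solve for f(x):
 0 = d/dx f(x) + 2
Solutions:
 f(x) = C1 - 2*x


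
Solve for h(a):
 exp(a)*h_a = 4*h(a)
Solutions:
 h(a) = C1*exp(-4*exp(-a))


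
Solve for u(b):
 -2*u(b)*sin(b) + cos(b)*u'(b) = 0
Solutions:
 u(b) = C1/cos(b)^2


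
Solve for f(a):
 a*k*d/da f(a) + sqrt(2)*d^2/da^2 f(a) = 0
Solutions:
 f(a) = Piecewise((-2^(3/4)*sqrt(pi)*C1*erf(2^(1/4)*a*sqrt(k)/2)/(2*sqrt(k)) - C2, (k > 0) | (k < 0)), (-C1*a - C2, True))


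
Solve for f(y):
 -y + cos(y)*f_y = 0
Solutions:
 f(y) = C1 + Integral(y/cos(y), y)


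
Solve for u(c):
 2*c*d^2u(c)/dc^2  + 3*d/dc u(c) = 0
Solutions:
 u(c) = C1 + C2/sqrt(c)


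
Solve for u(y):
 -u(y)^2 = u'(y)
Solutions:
 u(y) = 1/(C1 + y)


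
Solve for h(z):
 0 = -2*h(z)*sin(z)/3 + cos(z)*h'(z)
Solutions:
 h(z) = C1/cos(z)^(2/3)


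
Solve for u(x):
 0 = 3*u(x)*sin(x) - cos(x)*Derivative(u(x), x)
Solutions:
 u(x) = C1/cos(x)^3


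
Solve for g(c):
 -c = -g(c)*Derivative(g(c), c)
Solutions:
 g(c) = -sqrt(C1 + c^2)
 g(c) = sqrt(C1 + c^2)


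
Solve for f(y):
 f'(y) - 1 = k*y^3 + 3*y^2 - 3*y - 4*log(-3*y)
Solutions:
 f(y) = C1 + k*y^4/4 + y^3 - 3*y^2/2 - 4*y*log(-y) + y*(5 - 4*log(3))


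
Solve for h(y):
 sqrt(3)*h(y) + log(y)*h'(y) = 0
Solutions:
 h(y) = C1*exp(-sqrt(3)*li(y))


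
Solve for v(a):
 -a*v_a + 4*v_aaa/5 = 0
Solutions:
 v(a) = C1 + Integral(C2*airyai(10^(1/3)*a/2) + C3*airybi(10^(1/3)*a/2), a)


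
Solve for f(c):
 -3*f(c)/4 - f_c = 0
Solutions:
 f(c) = C1*exp(-3*c/4)


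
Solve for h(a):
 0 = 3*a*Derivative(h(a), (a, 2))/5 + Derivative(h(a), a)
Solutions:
 h(a) = C1 + C2/a^(2/3)


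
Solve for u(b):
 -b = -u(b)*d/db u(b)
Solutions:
 u(b) = -sqrt(C1 + b^2)
 u(b) = sqrt(C1 + b^2)


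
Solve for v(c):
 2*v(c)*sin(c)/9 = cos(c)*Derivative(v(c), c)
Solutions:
 v(c) = C1/cos(c)^(2/9)


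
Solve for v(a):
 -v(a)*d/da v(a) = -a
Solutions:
 v(a) = -sqrt(C1 + a^2)
 v(a) = sqrt(C1 + a^2)


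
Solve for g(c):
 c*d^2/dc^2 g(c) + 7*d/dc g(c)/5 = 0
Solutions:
 g(c) = C1 + C2/c^(2/5)


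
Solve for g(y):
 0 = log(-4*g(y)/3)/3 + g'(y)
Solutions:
 3*Integral(1/(log(-_y) - log(3) + 2*log(2)), (_y, g(y))) = C1 - y


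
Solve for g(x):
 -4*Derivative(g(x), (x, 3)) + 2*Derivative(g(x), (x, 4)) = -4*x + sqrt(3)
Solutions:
 g(x) = C1 + C2*x + C3*x^2 + C4*exp(2*x) + x^4/24 + x^3*(2 - sqrt(3))/24


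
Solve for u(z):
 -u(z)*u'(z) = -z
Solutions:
 u(z) = -sqrt(C1 + z^2)
 u(z) = sqrt(C1 + z^2)


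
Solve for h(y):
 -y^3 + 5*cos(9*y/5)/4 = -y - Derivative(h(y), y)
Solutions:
 h(y) = C1 + y^4/4 - y^2/2 - 25*sin(9*y/5)/36


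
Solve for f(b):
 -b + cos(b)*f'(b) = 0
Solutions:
 f(b) = C1 + Integral(b/cos(b), b)


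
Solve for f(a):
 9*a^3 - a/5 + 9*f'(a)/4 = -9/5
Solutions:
 f(a) = C1 - a^4 + 2*a^2/45 - 4*a/5


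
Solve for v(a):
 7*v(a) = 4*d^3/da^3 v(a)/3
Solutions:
 v(a) = C3*exp(42^(1/3)*a/2) + (C1*sin(14^(1/3)*3^(5/6)*a/4) + C2*cos(14^(1/3)*3^(5/6)*a/4))*exp(-42^(1/3)*a/4)


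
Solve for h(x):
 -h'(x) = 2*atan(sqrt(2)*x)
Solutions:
 h(x) = C1 - 2*x*atan(sqrt(2)*x) + sqrt(2)*log(2*x^2 + 1)/2


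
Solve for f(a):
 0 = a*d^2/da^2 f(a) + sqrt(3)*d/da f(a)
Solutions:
 f(a) = C1 + C2*a^(1 - sqrt(3))


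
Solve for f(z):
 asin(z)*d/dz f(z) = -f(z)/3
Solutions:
 f(z) = C1*exp(-Integral(1/asin(z), z)/3)


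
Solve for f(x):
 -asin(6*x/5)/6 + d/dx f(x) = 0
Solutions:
 f(x) = C1 + x*asin(6*x/5)/6 + sqrt(25 - 36*x^2)/36


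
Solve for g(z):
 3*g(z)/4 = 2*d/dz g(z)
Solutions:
 g(z) = C1*exp(3*z/8)


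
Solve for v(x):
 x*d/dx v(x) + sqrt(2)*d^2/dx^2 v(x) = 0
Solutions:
 v(x) = C1 + C2*erf(2^(1/4)*x/2)


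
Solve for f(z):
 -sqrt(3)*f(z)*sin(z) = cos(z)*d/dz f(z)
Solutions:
 f(z) = C1*cos(z)^(sqrt(3))


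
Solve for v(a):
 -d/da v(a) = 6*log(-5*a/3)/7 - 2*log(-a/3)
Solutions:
 v(a) = C1 + 8*a*log(-a)/7 + a*(-log(46875)/7 - 8/7 - log(3))


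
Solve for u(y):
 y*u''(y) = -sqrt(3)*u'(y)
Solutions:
 u(y) = C1 + C2*y^(1 - sqrt(3))


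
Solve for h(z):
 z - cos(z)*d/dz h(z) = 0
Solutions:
 h(z) = C1 + Integral(z/cos(z), z)


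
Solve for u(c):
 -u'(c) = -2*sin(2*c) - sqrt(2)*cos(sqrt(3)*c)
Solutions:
 u(c) = C1 + sqrt(6)*sin(sqrt(3)*c)/3 - cos(2*c)


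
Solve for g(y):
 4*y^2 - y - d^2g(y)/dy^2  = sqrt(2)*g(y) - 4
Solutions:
 g(y) = C1*sin(2^(1/4)*y) + C2*cos(2^(1/4)*y) + 2*sqrt(2)*y^2 - sqrt(2)*y/2 - 4 + 2*sqrt(2)


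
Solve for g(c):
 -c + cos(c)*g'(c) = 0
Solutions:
 g(c) = C1 + Integral(c/cos(c), c)


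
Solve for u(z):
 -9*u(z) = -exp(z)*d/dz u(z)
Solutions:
 u(z) = C1*exp(-9*exp(-z))


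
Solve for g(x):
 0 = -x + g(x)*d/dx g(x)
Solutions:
 g(x) = -sqrt(C1 + x^2)
 g(x) = sqrt(C1 + x^2)


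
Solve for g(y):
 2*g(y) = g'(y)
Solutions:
 g(y) = C1*exp(2*y)


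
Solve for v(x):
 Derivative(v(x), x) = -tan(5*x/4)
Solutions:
 v(x) = C1 + 4*log(cos(5*x/4))/5


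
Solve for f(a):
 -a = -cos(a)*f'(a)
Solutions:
 f(a) = C1 + Integral(a/cos(a), a)


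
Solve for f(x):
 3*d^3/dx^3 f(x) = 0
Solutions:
 f(x) = C1 + C2*x + C3*x^2


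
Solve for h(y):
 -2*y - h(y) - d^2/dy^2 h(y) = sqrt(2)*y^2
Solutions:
 h(y) = C1*sin(y) + C2*cos(y) - sqrt(2)*y^2 - 2*y + 2*sqrt(2)


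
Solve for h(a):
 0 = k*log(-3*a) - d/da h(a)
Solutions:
 h(a) = C1 + a*k*log(-a) + a*k*(-1 + log(3))


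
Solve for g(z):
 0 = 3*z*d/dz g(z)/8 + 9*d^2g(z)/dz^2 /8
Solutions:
 g(z) = C1 + C2*erf(sqrt(6)*z/6)


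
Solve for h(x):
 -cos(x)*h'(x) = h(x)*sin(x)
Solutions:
 h(x) = C1*cos(x)


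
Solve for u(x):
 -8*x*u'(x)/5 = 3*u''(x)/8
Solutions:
 u(x) = C1 + C2*erf(4*sqrt(30)*x/15)


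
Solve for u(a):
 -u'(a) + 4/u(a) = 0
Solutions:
 u(a) = -sqrt(C1 + 8*a)
 u(a) = sqrt(C1 + 8*a)


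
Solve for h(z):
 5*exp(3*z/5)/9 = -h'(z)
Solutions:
 h(z) = C1 - 25*exp(3*z/5)/27


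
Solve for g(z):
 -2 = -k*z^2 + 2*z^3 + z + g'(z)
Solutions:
 g(z) = C1 + k*z^3/3 - z^4/2 - z^2/2 - 2*z


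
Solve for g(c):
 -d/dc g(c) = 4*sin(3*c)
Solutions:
 g(c) = C1 + 4*cos(3*c)/3


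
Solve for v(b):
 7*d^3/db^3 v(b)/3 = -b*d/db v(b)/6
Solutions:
 v(b) = C1 + Integral(C2*airyai(-14^(2/3)*b/14) + C3*airybi(-14^(2/3)*b/14), b)


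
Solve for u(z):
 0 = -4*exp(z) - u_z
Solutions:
 u(z) = C1 - 4*exp(z)


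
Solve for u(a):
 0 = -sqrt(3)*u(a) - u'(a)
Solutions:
 u(a) = C1*exp(-sqrt(3)*a)


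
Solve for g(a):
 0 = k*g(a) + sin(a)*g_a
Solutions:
 g(a) = C1*exp(k*(-log(cos(a) - 1) + log(cos(a) + 1))/2)


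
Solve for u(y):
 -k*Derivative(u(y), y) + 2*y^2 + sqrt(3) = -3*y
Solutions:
 u(y) = C1 + 2*y^3/(3*k) + 3*y^2/(2*k) + sqrt(3)*y/k


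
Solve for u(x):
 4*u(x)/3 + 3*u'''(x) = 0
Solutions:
 u(x) = C3*exp(-2^(2/3)*3^(1/3)*x/3) + (C1*sin(2^(2/3)*3^(5/6)*x/6) + C2*cos(2^(2/3)*3^(5/6)*x/6))*exp(2^(2/3)*3^(1/3)*x/6)


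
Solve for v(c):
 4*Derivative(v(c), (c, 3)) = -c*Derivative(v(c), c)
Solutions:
 v(c) = C1 + Integral(C2*airyai(-2^(1/3)*c/2) + C3*airybi(-2^(1/3)*c/2), c)


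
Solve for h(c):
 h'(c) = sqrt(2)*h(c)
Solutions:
 h(c) = C1*exp(sqrt(2)*c)


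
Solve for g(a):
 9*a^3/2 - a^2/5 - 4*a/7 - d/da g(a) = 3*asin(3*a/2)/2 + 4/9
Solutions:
 g(a) = C1 + 9*a^4/8 - a^3/15 - 2*a^2/7 - 3*a*asin(3*a/2)/2 - 4*a/9 - sqrt(4 - 9*a^2)/2


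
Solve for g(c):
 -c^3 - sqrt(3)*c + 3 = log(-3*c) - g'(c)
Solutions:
 g(c) = C1 + c^4/4 + sqrt(3)*c^2/2 + c*log(-c) + c*(-4 + log(3))


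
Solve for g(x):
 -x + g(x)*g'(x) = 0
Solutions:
 g(x) = -sqrt(C1 + x^2)
 g(x) = sqrt(C1 + x^2)


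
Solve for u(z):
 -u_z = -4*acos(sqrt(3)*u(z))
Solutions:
 Integral(1/acos(sqrt(3)*_y), (_y, u(z))) = C1 + 4*z


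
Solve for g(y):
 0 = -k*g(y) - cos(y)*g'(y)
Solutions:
 g(y) = C1*exp(k*(log(sin(y) - 1) - log(sin(y) + 1))/2)


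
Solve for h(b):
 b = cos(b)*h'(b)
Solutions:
 h(b) = C1 + Integral(b/cos(b), b)


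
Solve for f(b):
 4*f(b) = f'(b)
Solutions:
 f(b) = C1*exp(4*b)


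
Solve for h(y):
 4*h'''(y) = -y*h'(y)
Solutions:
 h(y) = C1 + Integral(C2*airyai(-2^(1/3)*y/2) + C3*airybi(-2^(1/3)*y/2), y)


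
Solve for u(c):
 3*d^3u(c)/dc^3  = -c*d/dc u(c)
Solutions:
 u(c) = C1 + Integral(C2*airyai(-3^(2/3)*c/3) + C3*airybi(-3^(2/3)*c/3), c)


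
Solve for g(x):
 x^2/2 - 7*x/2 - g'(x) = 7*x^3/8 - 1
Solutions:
 g(x) = C1 - 7*x^4/32 + x^3/6 - 7*x^2/4 + x


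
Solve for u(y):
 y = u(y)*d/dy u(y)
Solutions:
 u(y) = -sqrt(C1 + y^2)
 u(y) = sqrt(C1 + y^2)


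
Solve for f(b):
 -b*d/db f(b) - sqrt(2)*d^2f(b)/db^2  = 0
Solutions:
 f(b) = C1 + C2*erf(2^(1/4)*b/2)


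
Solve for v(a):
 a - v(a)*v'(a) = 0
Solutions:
 v(a) = -sqrt(C1 + a^2)
 v(a) = sqrt(C1 + a^2)


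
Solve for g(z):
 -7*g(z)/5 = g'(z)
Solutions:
 g(z) = C1*exp(-7*z/5)


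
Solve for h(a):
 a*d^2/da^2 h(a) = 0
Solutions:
 h(a) = C1 + C2*a


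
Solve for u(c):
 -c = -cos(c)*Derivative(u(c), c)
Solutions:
 u(c) = C1 + Integral(c/cos(c), c)


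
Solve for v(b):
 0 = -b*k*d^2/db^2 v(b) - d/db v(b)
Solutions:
 v(b) = C1 + b^(((re(k) - 1)*re(k) + im(k)^2)/(re(k)^2 + im(k)^2))*(C2*sin(log(b)*Abs(im(k))/(re(k)^2 + im(k)^2)) + C3*cos(log(b)*im(k)/(re(k)^2 + im(k)^2)))


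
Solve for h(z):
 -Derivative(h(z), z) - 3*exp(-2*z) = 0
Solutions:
 h(z) = C1 + 3*exp(-2*z)/2


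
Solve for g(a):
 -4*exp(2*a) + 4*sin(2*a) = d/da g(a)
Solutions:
 g(a) = C1 - 2*exp(2*a) - 2*cos(2*a)


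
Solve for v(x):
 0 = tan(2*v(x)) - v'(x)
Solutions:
 v(x) = -asin(C1*exp(2*x))/2 + pi/2
 v(x) = asin(C1*exp(2*x))/2


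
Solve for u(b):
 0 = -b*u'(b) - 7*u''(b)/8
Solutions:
 u(b) = C1 + C2*erf(2*sqrt(7)*b/7)


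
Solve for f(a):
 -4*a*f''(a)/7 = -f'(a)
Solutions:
 f(a) = C1 + C2*a^(11/4)


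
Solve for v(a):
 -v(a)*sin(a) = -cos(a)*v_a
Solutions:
 v(a) = C1/cos(a)


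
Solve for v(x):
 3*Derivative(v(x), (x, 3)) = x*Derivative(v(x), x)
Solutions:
 v(x) = C1 + Integral(C2*airyai(3^(2/3)*x/3) + C3*airybi(3^(2/3)*x/3), x)


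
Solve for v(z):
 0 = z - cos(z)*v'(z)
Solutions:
 v(z) = C1 + Integral(z/cos(z), z)


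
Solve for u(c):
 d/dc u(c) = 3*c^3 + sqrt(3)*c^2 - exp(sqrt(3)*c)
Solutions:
 u(c) = C1 + 3*c^4/4 + sqrt(3)*c^3/3 - sqrt(3)*exp(sqrt(3)*c)/3


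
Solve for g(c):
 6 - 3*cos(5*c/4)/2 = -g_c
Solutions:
 g(c) = C1 - 6*c + 6*sin(5*c/4)/5


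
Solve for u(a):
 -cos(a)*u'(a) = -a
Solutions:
 u(a) = C1 + Integral(a/cos(a), a)


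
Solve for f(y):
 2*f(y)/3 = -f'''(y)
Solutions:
 f(y) = C3*exp(-2^(1/3)*3^(2/3)*y/3) + (C1*sin(2^(1/3)*3^(1/6)*y/2) + C2*cos(2^(1/3)*3^(1/6)*y/2))*exp(2^(1/3)*3^(2/3)*y/6)


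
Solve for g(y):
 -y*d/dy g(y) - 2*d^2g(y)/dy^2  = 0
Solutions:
 g(y) = C1 + C2*erf(y/2)


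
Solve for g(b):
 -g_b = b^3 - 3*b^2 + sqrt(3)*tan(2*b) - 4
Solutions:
 g(b) = C1 - b^4/4 + b^3 + 4*b + sqrt(3)*log(cos(2*b))/2


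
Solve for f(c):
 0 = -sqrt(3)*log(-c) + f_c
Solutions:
 f(c) = C1 + sqrt(3)*c*log(-c) - sqrt(3)*c


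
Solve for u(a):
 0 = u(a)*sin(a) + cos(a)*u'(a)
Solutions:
 u(a) = C1*cos(a)


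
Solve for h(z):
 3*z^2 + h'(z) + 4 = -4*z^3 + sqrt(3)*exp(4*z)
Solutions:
 h(z) = C1 - z^4 - z^3 - 4*z + sqrt(3)*exp(4*z)/4


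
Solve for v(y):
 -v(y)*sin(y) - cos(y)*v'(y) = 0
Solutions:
 v(y) = C1*cos(y)


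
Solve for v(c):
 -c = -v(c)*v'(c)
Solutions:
 v(c) = -sqrt(C1 + c^2)
 v(c) = sqrt(C1 + c^2)


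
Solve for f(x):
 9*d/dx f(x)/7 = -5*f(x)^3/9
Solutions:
 f(x) = -9*sqrt(2)*sqrt(-1/(C1 - 35*x))/2
 f(x) = 9*sqrt(2)*sqrt(-1/(C1 - 35*x))/2


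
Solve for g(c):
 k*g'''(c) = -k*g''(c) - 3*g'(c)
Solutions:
 g(c) = C1 + C2*exp(c*(-1 + sqrt(k*(k - 12))/k)/2) + C3*exp(-c*(1 + sqrt(k*(k - 12))/k)/2)


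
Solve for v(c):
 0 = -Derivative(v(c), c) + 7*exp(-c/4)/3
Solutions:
 v(c) = C1 - 28*exp(-c/4)/3


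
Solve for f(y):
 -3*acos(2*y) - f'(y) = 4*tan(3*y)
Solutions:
 f(y) = C1 - 3*y*acos(2*y) + 3*sqrt(1 - 4*y^2)/2 + 4*log(cos(3*y))/3


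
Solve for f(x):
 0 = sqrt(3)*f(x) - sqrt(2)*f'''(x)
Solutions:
 f(x) = C3*exp(2^(5/6)*3^(1/6)*x/2) + (C1*sin(2^(5/6)*3^(2/3)*x/4) + C2*cos(2^(5/6)*3^(2/3)*x/4))*exp(-2^(5/6)*3^(1/6)*x/4)


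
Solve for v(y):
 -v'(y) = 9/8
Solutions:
 v(y) = C1 - 9*y/8


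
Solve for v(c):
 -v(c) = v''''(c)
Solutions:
 v(c) = (C1*sin(sqrt(2)*c/2) + C2*cos(sqrt(2)*c/2))*exp(-sqrt(2)*c/2) + (C3*sin(sqrt(2)*c/2) + C4*cos(sqrt(2)*c/2))*exp(sqrt(2)*c/2)


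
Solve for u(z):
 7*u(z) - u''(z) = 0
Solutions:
 u(z) = C1*exp(-sqrt(7)*z) + C2*exp(sqrt(7)*z)


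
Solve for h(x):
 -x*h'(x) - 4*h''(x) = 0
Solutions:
 h(x) = C1 + C2*erf(sqrt(2)*x/4)


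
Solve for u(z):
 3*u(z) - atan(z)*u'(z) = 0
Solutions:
 u(z) = C1*exp(3*Integral(1/atan(z), z))


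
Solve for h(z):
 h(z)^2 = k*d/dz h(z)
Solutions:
 h(z) = -k/(C1*k + z)


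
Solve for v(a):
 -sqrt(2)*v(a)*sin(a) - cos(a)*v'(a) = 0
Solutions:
 v(a) = C1*cos(a)^(sqrt(2))


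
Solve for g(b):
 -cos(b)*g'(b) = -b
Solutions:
 g(b) = C1 + Integral(b/cos(b), b)


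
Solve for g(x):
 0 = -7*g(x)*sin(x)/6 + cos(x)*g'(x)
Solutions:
 g(x) = C1/cos(x)^(7/6)


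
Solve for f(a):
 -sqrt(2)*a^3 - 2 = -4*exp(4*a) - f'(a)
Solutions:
 f(a) = C1 + sqrt(2)*a^4/4 + 2*a - exp(4*a)


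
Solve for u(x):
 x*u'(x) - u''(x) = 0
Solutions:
 u(x) = C1 + C2*erfi(sqrt(2)*x/2)


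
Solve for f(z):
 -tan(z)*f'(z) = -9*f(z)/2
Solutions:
 f(z) = C1*sin(z)^(9/2)


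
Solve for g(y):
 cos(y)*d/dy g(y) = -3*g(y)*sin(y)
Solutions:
 g(y) = C1*cos(y)^3


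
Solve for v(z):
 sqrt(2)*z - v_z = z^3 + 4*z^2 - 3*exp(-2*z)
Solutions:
 v(z) = C1 - z^4/4 - 4*z^3/3 + sqrt(2)*z^2/2 - 3*exp(-2*z)/2


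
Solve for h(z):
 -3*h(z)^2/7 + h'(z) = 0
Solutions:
 h(z) = -7/(C1 + 3*z)


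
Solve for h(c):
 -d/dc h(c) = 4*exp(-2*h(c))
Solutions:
 h(c) = log(-sqrt(C1 - 8*c))
 h(c) = log(C1 - 8*c)/2


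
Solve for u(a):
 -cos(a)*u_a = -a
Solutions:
 u(a) = C1 + Integral(a/cos(a), a)


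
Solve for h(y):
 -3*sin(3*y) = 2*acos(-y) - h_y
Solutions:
 h(y) = C1 + 2*y*acos(-y) + 2*sqrt(1 - y^2) - cos(3*y)


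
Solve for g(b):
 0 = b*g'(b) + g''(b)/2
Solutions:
 g(b) = C1 + C2*erf(b)


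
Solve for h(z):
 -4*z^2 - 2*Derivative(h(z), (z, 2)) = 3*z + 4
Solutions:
 h(z) = C1 + C2*z - z^4/6 - z^3/4 - z^2


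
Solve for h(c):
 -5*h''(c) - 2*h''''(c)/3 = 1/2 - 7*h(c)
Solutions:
 h(c) = C1*exp(-c*sqrt(-15 + sqrt(393))/2) + C2*exp(c*sqrt(-15 + sqrt(393))/2) + C3*sin(c*sqrt(15 + sqrt(393))/2) + C4*cos(c*sqrt(15 + sqrt(393))/2) + 1/14


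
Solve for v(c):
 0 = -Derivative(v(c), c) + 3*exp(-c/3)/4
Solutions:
 v(c) = C1 - 9*exp(-c/3)/4


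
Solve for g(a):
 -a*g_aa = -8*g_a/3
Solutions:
 g(a) = C1 + C2*a^(11/3)


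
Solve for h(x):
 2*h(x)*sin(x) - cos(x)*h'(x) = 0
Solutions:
 h(x) = C1/cos(x)^2


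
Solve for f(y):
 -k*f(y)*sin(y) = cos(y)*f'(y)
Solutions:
 f(y) = C1*exp(k*log(cos(y)))


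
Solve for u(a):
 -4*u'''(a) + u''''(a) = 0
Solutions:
 u(a) = C1 + C2*a + C3*a^2 + C4*exp(4*a)


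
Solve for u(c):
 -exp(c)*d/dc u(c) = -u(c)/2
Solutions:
 u(c) = C1*exp(-exp(-c)/2)


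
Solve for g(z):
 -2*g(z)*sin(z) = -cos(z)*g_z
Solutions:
 g(z) = C1/cos(z)^2


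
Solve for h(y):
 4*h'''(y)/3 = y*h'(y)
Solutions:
 h(y) = C1 + Integral(C2*airyai(6^(1/3)*y/2) + C3*airybi(6^(1/3)*y/2), y)


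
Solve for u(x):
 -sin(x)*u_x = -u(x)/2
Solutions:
 u(x) = C1*(cos(x) - 1)^(1/4)/(cos(x) + 1)^(1/4)


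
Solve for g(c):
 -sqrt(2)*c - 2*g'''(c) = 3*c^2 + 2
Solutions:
 g(c) = C1 + C2*c + C3*c^2 - c^5/40 - sqrt(2)*c^4/48 - c^3/6


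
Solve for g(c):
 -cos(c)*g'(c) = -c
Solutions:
 g(c) = C1 + Integral(c/cos(c), c)


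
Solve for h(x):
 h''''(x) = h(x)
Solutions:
 h(x) = C1*exp(-x) + C2*exp(x) + C3*sin(x) + C4*cos(x)


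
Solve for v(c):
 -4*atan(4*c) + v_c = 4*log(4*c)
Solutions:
 v(c) = C1 + 4*c*log(c) + 4*c*atan(4*c) - 4*c + 8*c*log(2) - log(16*c^2 + 1)/2


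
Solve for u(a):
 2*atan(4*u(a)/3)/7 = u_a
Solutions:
 Integral(1/atan(4*_y/3), (_y, u(a))) = C1 + 2*a/7


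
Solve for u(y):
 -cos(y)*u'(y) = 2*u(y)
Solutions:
 u(y) = C1*(sin(y) - 1)/(sin(y) + 1)


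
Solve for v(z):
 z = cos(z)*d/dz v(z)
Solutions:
 v(z) = C1 + Integral(z/cos(z), z)


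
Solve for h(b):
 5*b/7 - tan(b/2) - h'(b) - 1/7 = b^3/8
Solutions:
 h(b) = C1 - b^4/32 + 5*b^2/14 - b/7 + 2*log(cos(b/2))


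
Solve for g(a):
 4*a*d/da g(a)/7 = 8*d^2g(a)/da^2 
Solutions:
 g(a) = C1 + C2*erfi(sqrt(7)*a/14)


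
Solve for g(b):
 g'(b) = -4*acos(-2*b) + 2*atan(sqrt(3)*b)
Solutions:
 g(b) = C1 - 4*b*acos(-2*b) + 2*b*atan(sqrt(3)*b) - 2*sqrt(1 - 4*b^2) - sqrt(3)*log(3*b^2 + 1)/3


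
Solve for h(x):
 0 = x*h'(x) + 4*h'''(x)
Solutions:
 h(x) = C1 + Integral(C2*airyai(-2^(1/3)*x/2) + C3*airybi(-2^(1/3)*x/2), x)


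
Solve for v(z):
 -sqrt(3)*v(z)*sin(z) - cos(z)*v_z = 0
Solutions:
 v(z) = C1*cos(z)^(sqrt(3))


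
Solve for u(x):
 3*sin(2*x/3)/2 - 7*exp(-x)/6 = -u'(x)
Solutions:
 u(x) = C1 + 9*cos(2*x/3)/4 - 7*exp(-x)/6


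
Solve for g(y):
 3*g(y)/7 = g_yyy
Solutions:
 g(y) = C3*exp(3^(1/3)*7^(2/3)*y/7) + (C1*sin(3^(5/6)*7^(2/3)*y/14) + C2*cos(3^(5/6)*7^(2/3)*y/14))*exp(-3^(1/3)*7^(2/3)*y/14)


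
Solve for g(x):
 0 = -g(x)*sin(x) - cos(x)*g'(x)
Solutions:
 g(x) = C1*cos(x)


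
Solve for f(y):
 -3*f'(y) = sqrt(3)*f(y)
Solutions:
 f(y) = C1*exp(-sqrt(3)*y/3)


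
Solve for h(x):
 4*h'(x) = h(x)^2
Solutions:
 h(x) = -4/(C1 + x)


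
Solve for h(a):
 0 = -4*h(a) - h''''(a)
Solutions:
 h(a) = (C1*sin(a) + C2*cos(a))*exp(-a) + (C3*sin(a) + C4*cos(a))*exp(a)


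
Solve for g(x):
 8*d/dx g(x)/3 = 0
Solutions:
 g(x) = C1


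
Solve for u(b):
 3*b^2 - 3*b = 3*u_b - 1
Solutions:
 u(b) = C1 + b^3/3 - b^2/2 + b/3


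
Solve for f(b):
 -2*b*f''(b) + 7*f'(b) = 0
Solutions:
 f(b) = C1 + C2*b^(9/2)


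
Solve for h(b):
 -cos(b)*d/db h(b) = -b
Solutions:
 h(b) = C1 + Integral(b/cos(b), b)


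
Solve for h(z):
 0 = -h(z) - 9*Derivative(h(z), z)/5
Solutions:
 h(z) = C1*exp(-5*z/9)


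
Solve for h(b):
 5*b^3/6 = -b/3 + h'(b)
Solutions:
 h(b) = C1 + 5*b^4/24 + b^2/6


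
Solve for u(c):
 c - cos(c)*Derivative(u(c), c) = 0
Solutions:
 u(c) = C1 + Integral(c/cos(c), c)


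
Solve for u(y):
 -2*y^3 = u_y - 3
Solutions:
 u(y) = C1 - y^4/2 + 3*y


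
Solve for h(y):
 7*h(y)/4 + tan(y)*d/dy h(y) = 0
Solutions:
 h(y) = C1/sin(y)^(7/4)


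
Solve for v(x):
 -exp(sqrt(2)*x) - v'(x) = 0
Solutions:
 v(x) = C1 - sqrt(2)*exp(sqrt(2)*x)/2


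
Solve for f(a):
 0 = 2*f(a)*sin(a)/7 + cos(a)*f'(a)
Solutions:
 f(a) = C1*cos(a)^(2/7)


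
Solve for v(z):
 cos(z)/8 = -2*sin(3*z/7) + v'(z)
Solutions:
 v(z) = C1 + sin(z)/8 - 14*cos(3*z/7)/3


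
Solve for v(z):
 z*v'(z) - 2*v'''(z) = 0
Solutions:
 v(z) = C1 + Integral(C2*airyai(2^(2/3)*z/2) + C3*airybi(2^(2/3)*z/2), z)


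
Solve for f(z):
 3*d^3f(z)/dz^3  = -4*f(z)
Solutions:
 f(z) = C3*exp(-6^(2/3)*z/3) + (C1*sin(2^(2/3)*3^(1/6)*z/2) + C2*cos(2^(2/3)*3^(1/6)*z/2))*exp(6^(2/3)*z/6)


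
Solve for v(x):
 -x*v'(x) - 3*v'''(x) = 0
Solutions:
 v(x) = C1 + Integral(C2*airyai(-3^(2/3)*x/3) + C3*airybi(-3^(2/3)*x/3), x)


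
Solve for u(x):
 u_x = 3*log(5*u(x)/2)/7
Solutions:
 7*Integral(1/(-log(_y) - log(5) + log(2)), (_y, u(x)))/3 = C1 - x


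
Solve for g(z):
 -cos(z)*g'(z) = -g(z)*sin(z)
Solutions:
 g(z) = C1/cos(z)


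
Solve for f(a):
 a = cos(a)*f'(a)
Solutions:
 f(a) = C1 + Integral(a/cos(a), a)


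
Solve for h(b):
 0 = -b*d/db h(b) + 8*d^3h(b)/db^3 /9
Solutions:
 h(b) = C1 + Integral(C2*airyai(3^(2/3)*b/2) + C3*airybi(3^(2/3)*b/2), b)


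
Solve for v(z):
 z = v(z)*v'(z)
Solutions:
 v(z) = -sqrt(C1 + z^2)
 v(z) = sqrt(C1 + z^2)


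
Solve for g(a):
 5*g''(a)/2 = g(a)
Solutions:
 g(a) = C1*exp(-sqrt(10)*a/5) + C2*exp(sqrt(10)*a/5)


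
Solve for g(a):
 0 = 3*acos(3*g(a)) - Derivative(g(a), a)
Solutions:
 Integral(1/acos(3*_y), (_y, g(a))) = C1 + 3*a


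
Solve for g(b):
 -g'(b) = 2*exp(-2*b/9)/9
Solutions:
 g(b) = C1 + exp(-2*b/9)


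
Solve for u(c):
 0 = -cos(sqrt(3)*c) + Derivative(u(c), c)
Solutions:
 u(c) = C1 + sqrt(3)*sin(sqrt(3)*c)/3


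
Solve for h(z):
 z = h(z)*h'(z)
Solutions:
 h(z) = -sqrt(C1 + z^2)
 h(z) = sqrt(C1 + z^2)


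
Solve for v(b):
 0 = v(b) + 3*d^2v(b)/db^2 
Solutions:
 v(b) = C1*sin(sqrt(3)*b/3) + C2*cos(sqrt(3)*b/3)


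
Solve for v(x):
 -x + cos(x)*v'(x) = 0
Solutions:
 v(x) = C1 + Integral(x/cos(x), x)


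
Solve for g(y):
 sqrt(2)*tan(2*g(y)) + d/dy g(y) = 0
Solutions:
 g(y) = -asin(C1*exp(-2*sqrt(2)*y))/2 + pi/2
 g(y) = asin(C1*exp(-2*sqrt(2)*y))/2


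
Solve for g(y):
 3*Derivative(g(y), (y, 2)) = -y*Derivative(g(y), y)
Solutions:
 g(y) = C1 + C2*erf(sqrt(6)*y/6)


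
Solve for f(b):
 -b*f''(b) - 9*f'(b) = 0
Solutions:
 f(b) = C1 + C2/b^8


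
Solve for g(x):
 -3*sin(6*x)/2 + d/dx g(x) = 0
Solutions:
 g(x) = C1 - cos(6*x)/4


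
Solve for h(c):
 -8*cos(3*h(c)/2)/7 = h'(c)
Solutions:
 8*c/7 - log(sin(3*h(c)/2) - 1)/3 + log(sin(3*h(c)/2) + 1)/3 = C1


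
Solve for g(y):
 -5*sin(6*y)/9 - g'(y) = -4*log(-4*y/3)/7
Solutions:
 g(y) = C1 + 4*y*log(-y)/7 - 4*y*log(3)/7 - 4*y/7 + 8*y*log(2)/7 + 5*cos(6*y)/54


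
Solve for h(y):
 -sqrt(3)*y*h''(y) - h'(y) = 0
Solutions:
 h(y) = C1 + C2*y^(1 - sqrt(3)/3)


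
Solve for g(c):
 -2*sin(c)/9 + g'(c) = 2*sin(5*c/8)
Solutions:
 g(c) = C1 - 16*cos(5*c/8)/5 - 2*cos(c)/9


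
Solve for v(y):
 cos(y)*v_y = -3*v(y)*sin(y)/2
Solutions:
 v(y) = C1*cos(y)^(3/2)


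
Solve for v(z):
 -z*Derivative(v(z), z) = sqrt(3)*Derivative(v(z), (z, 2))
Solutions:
 v(z) = C1 + C2*erf(sqrt(2)*3^(3/4)*z/6)


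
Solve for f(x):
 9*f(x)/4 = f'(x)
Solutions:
 f(x) = C1*exp(9*x/4)


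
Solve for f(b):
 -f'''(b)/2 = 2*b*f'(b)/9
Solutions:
 f(b) = C1 + Integral(C2*airyai(-2^(2/3)*3^(1/3)*b/3) + C3*airybi(-2^(2/3)*3^(1/3)*b/3), b)


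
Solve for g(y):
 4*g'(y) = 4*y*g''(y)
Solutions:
 g(y) = C1 + C2*y^2


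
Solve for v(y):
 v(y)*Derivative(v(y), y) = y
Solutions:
 v(y) = -sqrt(C1 + y^2)
 v(y) = sqrt(C1 + y^2)


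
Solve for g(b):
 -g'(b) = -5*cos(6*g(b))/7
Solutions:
 -5*b/7 - log(sin(6*g(b)) - 1)/12 + log(sin(6*g(b)) + 1)/12 = C1


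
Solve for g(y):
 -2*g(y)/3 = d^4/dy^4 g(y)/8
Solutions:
 g(y) = (C1*sin(sqrt(2)*3^(3/4)*y/3) + C2*cos(sqrt(2)*3^(3/4)*y/3))*exp(-sqrt(2)*3^(3/4)*y/3) + (C3*sin(sqrt(2)*3^(3/4)*y/3) + C4*cos(sqrt(2)*3^(3/4)*y/3))*exp(sqrt(2)*3^(3/4)*y/3)


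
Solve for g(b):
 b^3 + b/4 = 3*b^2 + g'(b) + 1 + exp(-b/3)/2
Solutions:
 g(b) = C1 + b^4/4 - b^3 + b^2/8 - b + 3*exp(-b/3)/2


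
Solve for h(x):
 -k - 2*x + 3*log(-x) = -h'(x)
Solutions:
 h(x) = C1 + x^2 + x*(k + 3) - 3*x*log(-x)


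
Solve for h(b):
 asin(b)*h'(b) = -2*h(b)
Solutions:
 h(b) = C1*exp(-2*Integral(1/asin(b), b))


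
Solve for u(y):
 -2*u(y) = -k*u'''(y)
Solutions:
 u(y) = C1*exp(2^(1/3)*y*(1/k)^(1/3)) + C2*exp(2^(1/3)*y*(-1 + sqrt(3)*I)*(1/k)^(1/3)/2) + C3*exp(-2^(1/3)*y*(1 + sqrt(3)*I)*(1/k)^(1/3)/2)


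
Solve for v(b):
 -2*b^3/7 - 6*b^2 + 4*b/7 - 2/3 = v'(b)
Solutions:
 v(b) = C1 - b^4/14 - 2*b^3 + 2*b^2/7 - 2*b/3


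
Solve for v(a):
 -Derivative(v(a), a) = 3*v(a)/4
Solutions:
 v(a) = C1*exp(-3*a/4)


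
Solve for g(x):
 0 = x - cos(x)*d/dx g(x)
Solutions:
 g(x) = C1 + Integral(x/cos(x), x)


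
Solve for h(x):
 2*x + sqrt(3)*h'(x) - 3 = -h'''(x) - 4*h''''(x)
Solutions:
 h(x) = C1 + C2*exp(x*(-2 + (1 + 216*sqrt(3) + sqrt(-1 + (1 + 216*sqrt(3))^2))^(-1/3) + (1 + 216*sqrt(3) + sqrt(-1 + (1 + 216*sqrt(3))^2))^(1/3))/24)*sin(sqrt(3)*x*(-(1 + 216*sqrt(3) + sqrt(-1 + (1 + 216*sqrt(3))^2))^(1/3) + (1 + 216*sqrt(3) + sqrt(-1 + (1 + 216*sqrt(3))^2))^(-1/3))/24) + C3*exp(x*(-2 + (1 + 216*sqrt(3) + sqrt(-1 + (1 + 216*sqrt(3))^2))^(-1/3) + (1 + 216*sqrt(3) + sqrt(-1 + (1 + 216*sqrt(3))^2))^(1/3))/24)*cos(sqrt(3)*x*(-(1 + 216*sqrt(3) + sqrt(-1 + (1 + 216*sqrt(3))^2))^(1/3) + (1 + 216*sqrt(3) + sqrt(-1 + (1 + 216*sqrt(3))^2))^(-1/3))/24) + C4*exp(-x*((1 + 216*sqrt(3) + sqrt(-1 + (1 + 216*sqrt(3))^2))^(-1/3) + 1 + (1 + 216*sqrt(3) + sqrt(-1 + (1 + 216*sqrt(3))^2))^(1/3))/12) - sqrt(3)*x^2/3 + sqrt(3)*x


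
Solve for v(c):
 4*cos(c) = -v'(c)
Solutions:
 v(c) = C1 - 4*sin(c)


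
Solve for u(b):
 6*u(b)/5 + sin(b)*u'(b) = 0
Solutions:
 u(b) = C1*(cos(b) + 1)^(3/5)/(cos(b) - 1)^(3/5)


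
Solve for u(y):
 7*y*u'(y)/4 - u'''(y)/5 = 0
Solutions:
 u(y) = C1 + Integral(C2*airyai(70^(1/3)*y/2) + C3*airybi(70^(1/3)*y/2), y)


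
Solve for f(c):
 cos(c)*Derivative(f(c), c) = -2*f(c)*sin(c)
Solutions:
 f(c) = C1*cos(c)^2


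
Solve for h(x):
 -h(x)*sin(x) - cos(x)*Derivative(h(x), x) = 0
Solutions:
 h(x) = C1*cos(x)


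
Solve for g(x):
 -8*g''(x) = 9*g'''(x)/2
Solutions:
 g(x) = C1 + C2*x + C3*exp(-16*x/9)


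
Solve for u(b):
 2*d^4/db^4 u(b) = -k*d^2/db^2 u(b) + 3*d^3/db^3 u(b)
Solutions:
 u(b) = C1 + C2*b + C3*exp(b*(3 - sqrt(9 - 8*k))/4) + C4*exp(b*(sqrt(9 - 8*k) + 3)/4)


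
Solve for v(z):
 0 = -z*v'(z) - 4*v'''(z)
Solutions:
 v(z) = C1 + Integral(C2*airyai(-2^(1/3)*z/2) + C3*airybi(-2^(1/3)*z/2), z)


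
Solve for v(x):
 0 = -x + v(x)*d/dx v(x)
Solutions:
 v(x) = -sqrt(C1 + x^2)
 v(x) = sqrt(C1 + x^2)


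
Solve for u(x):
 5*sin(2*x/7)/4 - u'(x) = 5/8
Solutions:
 u(x) = C1 - 5*x/8 - 35*cos(2*x/7)/8


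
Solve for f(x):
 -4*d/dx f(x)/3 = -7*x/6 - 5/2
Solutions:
 f(x) = C1 + 7*x^2/16 + 15*x/8


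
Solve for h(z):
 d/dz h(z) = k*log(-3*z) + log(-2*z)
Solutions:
 h(z) = C1 + z*(k + 1)*log(-z) + z*(-k + k*log(3) - 1 + log(2))


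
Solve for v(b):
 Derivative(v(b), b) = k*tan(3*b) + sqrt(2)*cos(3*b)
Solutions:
 v(b) = C1 - k*log(cos(3*b))/3 + sqrt(2)*sin(3*b)/3


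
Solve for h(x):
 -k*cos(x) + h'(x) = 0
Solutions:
 h(x) = C1 + k*sin(x)


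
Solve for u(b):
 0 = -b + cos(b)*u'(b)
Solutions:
 u(b) = C1 + Integral(b/cos(b), b)


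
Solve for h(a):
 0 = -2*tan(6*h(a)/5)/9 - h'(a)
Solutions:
 h(a) = -5*asin(C1*exp(-4*a/15))/6 + 5*pi/6
 h(a) = 5*asin(C1*exp(-4*a/15))/6


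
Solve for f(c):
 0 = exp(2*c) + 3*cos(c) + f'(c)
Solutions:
 f(c) = C1 - exp(2*c)/2 - 3*sin(c)


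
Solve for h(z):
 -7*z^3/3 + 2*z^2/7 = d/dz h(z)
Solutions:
 h(z) = C1 - 7*z^4/12 + 2*z^3/21


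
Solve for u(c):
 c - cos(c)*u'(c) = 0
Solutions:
 u(c) = C1 + Integral(c/cos(c), c)


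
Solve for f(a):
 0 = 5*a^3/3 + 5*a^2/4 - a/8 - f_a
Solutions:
 f(a) = C1 + 5*a^4/12 + 5*a^3/12 - a^2/16


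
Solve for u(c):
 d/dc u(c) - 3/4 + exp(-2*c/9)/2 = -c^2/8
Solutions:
 u(c) = C1 - c^3/24 + 3*c/4 + 9*exp(-2*c/9)/4


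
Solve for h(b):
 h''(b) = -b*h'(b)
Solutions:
 h(b) = C1 + C2*erf(sqrt(2)*b/2)


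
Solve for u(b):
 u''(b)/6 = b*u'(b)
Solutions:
 u(b) = C1 + C2*erfi(sqrt(3)*b)


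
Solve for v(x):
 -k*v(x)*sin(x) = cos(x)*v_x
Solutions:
 v(x) = C1*exp(k*log(cos(x)))


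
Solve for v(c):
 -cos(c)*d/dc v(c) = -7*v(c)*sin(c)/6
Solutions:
 v(c) = C1/cos(c)^(7/6)


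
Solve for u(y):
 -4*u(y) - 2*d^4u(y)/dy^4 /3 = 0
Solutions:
 u(y) = (C1*sin(2^(3/4)*3^(1/4)*y/2) + C2*cos(2^(3/4)*3^(1/4)*y/2))*exp(-2^(3/4)*3^(1/4)*y/2) + (C3*sin(2^(3/4)*3^(1/4)*y/2) + C4*cos(2^(3/4)*3^(1/4)*y/2))*exp(2^(3/4)*3^(1/4)*y/2)


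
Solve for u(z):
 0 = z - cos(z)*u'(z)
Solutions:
 u(z) = C1 + Integral(z/cos(z), z)


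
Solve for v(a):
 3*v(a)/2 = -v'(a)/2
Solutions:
 v(a) = C1*exp(-3*a)


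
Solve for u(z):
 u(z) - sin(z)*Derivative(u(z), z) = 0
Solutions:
 u(z) = C1*sqrt(cos(z) - 1)/sqrt(cos(z) + 1)


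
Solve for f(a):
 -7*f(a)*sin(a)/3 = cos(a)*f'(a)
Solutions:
 f(a) = C1*cos(a)^(7/3)


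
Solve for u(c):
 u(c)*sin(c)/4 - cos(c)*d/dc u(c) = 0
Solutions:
 u(c) = C1/cos(c)^(1/4)


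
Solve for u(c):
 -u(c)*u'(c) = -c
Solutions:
 u(c) = -sqrt(C1 + c^2)
 u(c) = sqrt(C1 + c^2)
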